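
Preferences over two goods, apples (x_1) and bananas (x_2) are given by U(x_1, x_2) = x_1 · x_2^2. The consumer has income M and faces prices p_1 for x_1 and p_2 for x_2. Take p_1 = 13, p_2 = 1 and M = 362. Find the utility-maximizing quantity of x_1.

Demand: x_1*(p_1,p_2,M) = 1/3·M/p_1 and x_2* = 2/3·M/p_2.
At p_1=13, p_2=1, M=362: x_1* = 1/3·362/13 = 9.2821.

x_1* = 9.2821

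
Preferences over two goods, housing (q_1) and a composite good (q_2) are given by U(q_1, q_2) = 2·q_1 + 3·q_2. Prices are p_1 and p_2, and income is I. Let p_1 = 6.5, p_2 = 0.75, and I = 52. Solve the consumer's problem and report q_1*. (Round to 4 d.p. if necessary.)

q_2 gives more utility per dollar, so spend all income on q_2: q_2* = I/p_2, q_1* = 0.
Numerically: q_1* = 0, q_2* = 69.3333.

q_1* = 0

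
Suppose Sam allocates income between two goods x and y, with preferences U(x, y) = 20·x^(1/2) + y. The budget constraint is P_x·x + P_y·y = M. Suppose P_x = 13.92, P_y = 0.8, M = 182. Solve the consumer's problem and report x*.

x* = 0.3303

MU_x = 10/√x, MU_y = 1. Tangency: 10/√x = P_x/P_y.
Thus x* = (10·P_y/P_x)² — independent of M — with the rest of income spent on y.
Plugging in: x* = (10·0.8/13.92)² = 0.3303.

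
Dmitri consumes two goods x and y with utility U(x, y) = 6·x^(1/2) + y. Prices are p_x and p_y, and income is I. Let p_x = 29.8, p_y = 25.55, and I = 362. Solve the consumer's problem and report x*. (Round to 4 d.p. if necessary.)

MU_x = 3/√x, MU_y = 1. Tangency: 3/√x = p_x/p_y.
Thus x* = (3·p_y/p_x)² — independent of I — with the rest of income spent on y.
Plugging in: x* = (3·25.55/29.8)² = 6.6159.

x* = 6.6159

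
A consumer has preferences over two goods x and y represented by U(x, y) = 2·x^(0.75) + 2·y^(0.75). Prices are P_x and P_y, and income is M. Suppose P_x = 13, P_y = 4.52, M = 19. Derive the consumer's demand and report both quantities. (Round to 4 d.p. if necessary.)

MRS = MU_x/MU_y = (y/x)^(0.25). Set equal to P_x/P_y.
Solve for the ratio: y/x = [P_x/P_y]^(4).
Substitute y = (y/x)·x into the budget: x* = M/(P_x + P_y·(y/x)).
Numerically y/x = 68.425766, so x* = 19/(13 + 4.52·68.425766) = 0.059 and y* = 68.425766·0.059 = 4.034.

x* = 0.059, y* = 4.034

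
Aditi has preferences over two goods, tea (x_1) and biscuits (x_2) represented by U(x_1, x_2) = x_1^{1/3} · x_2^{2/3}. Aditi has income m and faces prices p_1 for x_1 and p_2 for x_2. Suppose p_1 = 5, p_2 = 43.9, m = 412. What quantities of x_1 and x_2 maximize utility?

MU_x_1/MU_x_2 = (1/3·x_2)/(2/3·x_1); tangency sets this equal to p_1/p_2.
Rearranging, p_2·x_2 = 2·p_1·x_1. Substituting into the budget gives p_1·x_1·(1 + 2) = m.
Demand: x_1*(p_1,p_2,m) = 1/3·m/p_1 and x_2* = 2/3·m/p_2.
At p_1=5, p_2=43.9, m=412: x_1* = 1/3·412/5 = 27.4667, x_2* = 6.2566.

x_1* = 27.4667, x_2* = 6.2566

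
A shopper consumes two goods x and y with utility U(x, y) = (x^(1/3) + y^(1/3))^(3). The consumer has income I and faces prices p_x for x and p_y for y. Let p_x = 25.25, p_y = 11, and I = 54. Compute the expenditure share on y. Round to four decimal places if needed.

share on y = 0.6024

MRS = MU_x/MU_y = (y/x)^(2/3). Set equal to p_x/p_y.
Hence y/x = (p_x/p_y)^(1/(2/3)), i.e. raised to the 1.5 power.
Substitute y = (y/x)·x into the budget: x* = I/(p_x + p_y·(y/x)).
Numerically y/x = 3.477788, so x* = 54/(25.25 + 11·3.477788) = 0.8503 and y* = 3.477788·0.8503 = 2.9572.
Expenditure on y: 11·2.9572 = 32.5295; share = 0.6024.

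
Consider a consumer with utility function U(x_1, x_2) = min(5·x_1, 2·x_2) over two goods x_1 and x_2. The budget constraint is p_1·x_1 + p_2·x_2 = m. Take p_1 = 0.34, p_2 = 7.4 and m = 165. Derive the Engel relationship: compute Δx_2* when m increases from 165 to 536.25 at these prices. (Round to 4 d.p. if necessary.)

Δx_2* = 49.2635

With perfect complements, no substitution: consume in ratio x_1:x_2 = 2:5.
Budget: p_1·x_1 + p_2·(5/2)·x_1 = m, so (2·p_1 + 5·p_2)·x_1 = 2·m.
Demand: x_1*(p_1,p_2,m) = 2·m/(2·p_1 + 5·p_2), x_2* = 5·m/(2·p_1 + 5·p_2).
Here 2·0.34 + 5·7.4 = 37.68, giving x_2* = 21.8949.
At m' = 536.25: x_2* = 71.1584. Change: 71.1584 − 21.8949 = 49.2635.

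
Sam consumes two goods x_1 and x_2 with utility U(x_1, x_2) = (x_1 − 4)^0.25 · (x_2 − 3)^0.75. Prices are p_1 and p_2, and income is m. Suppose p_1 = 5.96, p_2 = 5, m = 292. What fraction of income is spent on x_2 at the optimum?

This is Cobb-Douglas in (x_1−4, x_2−3): tangency gives 0.25·p_2·(x_2−3) = 0.75·p_1·(x_1−4).
Substituting into the budget: x_1* = 4 + 0.25·(m − 4·p_1 − 3·p_2)/p_1, and x_2* = 3 + 0.75·(…)/p_2.
Discretionary income = 292 − 4·5.96 − 3·5 = 253.16; x_1* = 4 + 0.25·253.16/5.96 = 14.6191; x_2* = 3 + 0.75·253.16/5 = 40.974.
Expenditure on x_2: 5·40.974 = 204.87; share = 0.7016.

share on x_2 = 0.7016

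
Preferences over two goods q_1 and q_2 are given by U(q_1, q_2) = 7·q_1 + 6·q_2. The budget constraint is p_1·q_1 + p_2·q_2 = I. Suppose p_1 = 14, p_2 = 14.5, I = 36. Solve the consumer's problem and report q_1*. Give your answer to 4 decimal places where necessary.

q_1* = 2.5714

Numerically: q_1* = 2.5714, q_2* = 0.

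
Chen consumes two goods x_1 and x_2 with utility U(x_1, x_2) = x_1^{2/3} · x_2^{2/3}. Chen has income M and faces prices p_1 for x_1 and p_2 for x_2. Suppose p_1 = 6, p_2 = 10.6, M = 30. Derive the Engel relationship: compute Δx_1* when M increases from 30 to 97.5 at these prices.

Δx_1* = 5.625

The MRS is x_2/x_1. Set MRS = p_1/p_2.
Rearranging, p_2·x_2 = p_1·x_1. Substituting into the budget gives p_1·x_1·(1 + 1) = M.
Demand: x_1*(p_1,p_2,M) = 0.5·M/p_1 and x_2* = 0.5·M/p_2.
At p_1=6, p_2=10.6, M=30: x_1* = 0.5·30/6 = 2.5.
At M' = 97.5: x_1* = 8.125. Change: 8.125 − 2.5 = 5.625.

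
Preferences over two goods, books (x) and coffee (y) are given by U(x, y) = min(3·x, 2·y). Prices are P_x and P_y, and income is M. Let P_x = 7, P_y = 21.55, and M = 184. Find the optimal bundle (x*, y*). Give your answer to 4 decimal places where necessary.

x* = 4.679, y* = 7.0184

With perfect complements, no substitution: consume in ratio x:y = 2:3.
Budget: P_x·x + P_y·(3/2)·x = M, so (2·P_x + 3·P_y)·x = 2·M.
Demand: x*(P_x,P_y,M) = 2·M/(2·P_x + 3·P_y), y* = 3·M/(2·P_x + 3·P_y).
Here 2·7 + 3·21.55 = 78.65, giving x* = 4.679 and y* = 7.0184.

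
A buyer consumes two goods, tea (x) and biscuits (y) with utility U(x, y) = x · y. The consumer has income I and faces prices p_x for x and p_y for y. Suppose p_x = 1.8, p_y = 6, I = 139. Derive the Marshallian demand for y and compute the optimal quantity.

y* = 11.5833

MU_x/MU_y = (y)/(x); tangency sets this equal to p_x/p_y.
So p_y·y = p_x·x; combined with the budget, a share 0.5 of income goes to x.
Demand: x*(p_x,p_y,I) = 0.5·I/p_x and y* = 0.5·I/p_y.
At p_x=1.8, p_y=6, I=139: y* = 0.5·139/6 = 11.5833.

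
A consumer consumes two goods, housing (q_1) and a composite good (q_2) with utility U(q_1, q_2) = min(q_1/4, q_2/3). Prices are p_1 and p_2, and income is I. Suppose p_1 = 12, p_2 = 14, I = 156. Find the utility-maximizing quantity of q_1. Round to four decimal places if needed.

Demand: q_1*(p_1,p_2,I) = 4·I/(4·p_1 + 3·p_2), q_2* = 3·I/(4·p_1 + 3·p_2).
Here 4·12 + 3·14 = 90, giving q_1* = 6.9333.

q_1* = 6.9333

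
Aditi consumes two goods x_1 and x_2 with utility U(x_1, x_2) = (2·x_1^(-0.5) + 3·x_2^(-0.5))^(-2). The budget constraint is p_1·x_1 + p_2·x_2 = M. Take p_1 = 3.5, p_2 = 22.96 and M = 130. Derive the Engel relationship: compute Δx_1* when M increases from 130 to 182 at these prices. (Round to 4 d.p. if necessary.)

With the ratio pinned down, the budget gives x_1* = M/(p_1 + p_2·(x_2/x_1)) and x_2* = (x_2/x_1)·x_1*.
Numerically x_2/x_1 = 0.373931, so x_1* = 130/(3.5 + 22.96·0.373931) = 10.7567.
At M' = 182: x_1* = 15.0594. Change: 15.0594 − 10.7567 = 4.3027.

Δx_1* = 4.3027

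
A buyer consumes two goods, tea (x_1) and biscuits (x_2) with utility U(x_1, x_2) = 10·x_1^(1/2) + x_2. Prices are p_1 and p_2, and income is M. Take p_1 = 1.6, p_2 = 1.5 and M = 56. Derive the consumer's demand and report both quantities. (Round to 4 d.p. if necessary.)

x_1* = 21.9727, x_2* = 13.8958

Utility is quasi-linear in x_2; the FOC for x_1 is 5/√x_1 = p_1/p_2.
Solve: √x_1 = 5·p_2/p_1, so x_1*(p_1,p_2) = (5·p_2/p_1)², and x_2* = (M − p_1·x_1*)/p_2.
Plugging in: x_1* = (5·1.5/1.6)² = 21.9727, x_2* = 13.8958.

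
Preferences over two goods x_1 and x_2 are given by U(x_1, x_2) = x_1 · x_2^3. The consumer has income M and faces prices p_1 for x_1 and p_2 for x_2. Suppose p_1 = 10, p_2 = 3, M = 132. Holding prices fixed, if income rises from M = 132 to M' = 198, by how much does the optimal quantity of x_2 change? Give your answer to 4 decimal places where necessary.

Δx_2* = 16.5

At p_1=10, p_2=3, M=132: x_2* = 0.75·132/3 = 33.
At M' = 198: x_2* = 49.5. Change: 49.5 − 33 = 16.5.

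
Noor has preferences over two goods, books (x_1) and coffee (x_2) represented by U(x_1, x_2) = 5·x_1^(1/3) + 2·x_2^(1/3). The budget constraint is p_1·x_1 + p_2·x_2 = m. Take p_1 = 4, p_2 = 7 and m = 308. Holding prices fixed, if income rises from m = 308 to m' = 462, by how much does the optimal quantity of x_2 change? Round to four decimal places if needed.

MRS = MU_x_1/MU_x_2 = (5/2)·(x_2/x_1)^(2/3). Set equal to p_1/p_2.
Solve for the ratio: x_2/x_1 = [(2/5)·p_1/p_2]^(1.5).
With the ratio pinned down, the budget gives x_1* = m/(p_1 + p_2·(x_2/x_1)) and x_2* = (x_2/x_1)·x_1*.
Numerically x_2/x_1 = 0.109278, so x_1* = 308/(4 + 7·0.109278) = 64.6387 and x_2* = 0.109278·64.6387 = 7.0636.
At m' = 462: x_2* = 10.5954. Change: 10.5954 − 7.0636 = 3.5318.

Δx_2* = 3.5318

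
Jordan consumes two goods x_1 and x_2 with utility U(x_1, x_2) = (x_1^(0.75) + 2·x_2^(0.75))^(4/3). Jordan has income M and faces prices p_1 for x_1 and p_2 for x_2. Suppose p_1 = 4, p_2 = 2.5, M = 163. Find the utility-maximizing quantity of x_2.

From the CES first-order condition, (1/2)·(x_2/x_1)^(0.25) = p_1/p_2.
Hence x_2/x_1 = (2·p_1/p_2)^(1/(0.25)), i.e. raised to the 4 power.
With the ratio pinned down, the budget gives x_1* = M/(p_1 + p_2·(x_2/x_1)) and x_2* = (x_2/x_1)·x_1*.
Numerically x_2/x_1 = 104.8576, so x_1* = 163/(4 + 2.5·104.8576) = 0.6125 and x_2* = 104.8576·0.6125 = 64.2201.

x_2* = 64.2201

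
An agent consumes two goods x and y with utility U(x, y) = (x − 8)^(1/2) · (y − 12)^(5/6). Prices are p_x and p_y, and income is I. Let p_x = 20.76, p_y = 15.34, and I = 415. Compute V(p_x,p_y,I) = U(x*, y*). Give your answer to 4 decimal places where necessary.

V = 2.4317

This is Cobb-Douglas in (x−8, y−12): tangency gives 0.5·p_y·(y−12) = 5/6·p_x·(x−8).
Substituting into the budget: x* = 8 + 0.375·(I − 8·p_x − 12·p_y)/p_x, and y* = 12 + 0.625·(…)/p_y.
Discretionary income = 415 − 8·20.76 − 12·15.34 = 64.84; x* = 8 + 0.375·64.84/20.76 = 9.1712; y* = 12 + 0.625·64.84/15.34 = 14.6418.
Utility at the optimum: U(9.1712, 14.6418) = 2.4317.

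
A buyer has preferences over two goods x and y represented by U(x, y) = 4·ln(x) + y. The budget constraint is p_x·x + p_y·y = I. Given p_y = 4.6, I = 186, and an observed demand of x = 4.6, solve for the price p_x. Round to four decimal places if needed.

p_x = 4

Set MRS = p_x/p_y: (4/x)/1 = p_x/p_y.
So x*(p_x,p_y) = 4·p_y/p_x, independent of income; and y* = (I − 4·p_y)/p_y.
Set x* = 4.6 in the demand function and solve for p_x: p_x = 4.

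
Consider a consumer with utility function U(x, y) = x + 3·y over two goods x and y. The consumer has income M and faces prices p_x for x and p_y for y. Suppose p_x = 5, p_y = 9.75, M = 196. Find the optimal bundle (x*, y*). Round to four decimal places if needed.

x* = 0, y* = 20.1026

Linear utility — the consumer picks whichever good has higher MU/price: 1/5 = 0.2 vs 3/9.75 = 0.3077.
y gives more utility per dollar, so spend all income on y: y* = M/p_y, x* = 0.
Numerically: x* = 0, y* = 20.1026.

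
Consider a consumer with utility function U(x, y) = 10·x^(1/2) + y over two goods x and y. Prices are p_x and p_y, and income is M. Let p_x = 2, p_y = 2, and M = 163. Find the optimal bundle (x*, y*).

x* = 25, y* = 56.5

Utility is quasi-linear in y; the FOC for x is 5/√x = p_x/p_y.
Solve: √x = 5·p_y/p_x, so x*(p_x,p_y) = (5·p_y/p_x)², and y* = (M − p_x·x*)/p_y.
Plugging in: x* = (5·2/2)² = 25, y* = 56.5.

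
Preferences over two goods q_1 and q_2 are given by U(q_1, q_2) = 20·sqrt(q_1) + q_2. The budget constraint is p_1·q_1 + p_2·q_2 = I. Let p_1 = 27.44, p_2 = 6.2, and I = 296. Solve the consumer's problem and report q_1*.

q_1* = 5.1052

Utility is quasi-linear in q_2; the FOC for q_1 is 10/√q_1 = p_1/p_2.
Solve: √q_1 = 10·p_2/p_1, so q_1*(p_1,p_2) = (10·p_2/p_1)², and q_2* = (I − p_1·q_1*)/p_2.
Plugging in: q_1* = (10·6.2/27.44)² = 5.1052.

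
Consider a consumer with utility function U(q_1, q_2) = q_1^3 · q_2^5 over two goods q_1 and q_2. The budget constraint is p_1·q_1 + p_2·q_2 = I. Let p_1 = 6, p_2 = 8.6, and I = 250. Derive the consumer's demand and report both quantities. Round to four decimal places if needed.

Tangency: MRS = (3/5)·q_2/q_1 = p_1/p_2.
Rearranging, p_2·q_2 = (5/3)·p_1·q_1. Substituting into the budget gives p_1·q_1·(1 + (5/3)) = I.
Demand: q_1*(p_1,p_2,I) = 0.375·I/p_1 and q_2* = 0.625·I/p_2.
At p_1=6, p_2=8.6, I=250: q_1* = 0.375·250/6 = 15.625, q_2* = 18.1686.

q_1* = 15.625, q_2* = 18.1686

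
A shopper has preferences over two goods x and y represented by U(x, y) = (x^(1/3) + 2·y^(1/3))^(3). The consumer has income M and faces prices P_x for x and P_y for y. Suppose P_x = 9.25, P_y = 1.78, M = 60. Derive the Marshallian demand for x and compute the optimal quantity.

x* = 0.8709

With the ratio pinned down, the budget gives x* = M/(P_x + P_y·(y/x)) and y* = (y/x)·x*.
Numerically y/x = 33.506386, so x* = 60/(9.25 + 1.78·33.506386) = 0.8709.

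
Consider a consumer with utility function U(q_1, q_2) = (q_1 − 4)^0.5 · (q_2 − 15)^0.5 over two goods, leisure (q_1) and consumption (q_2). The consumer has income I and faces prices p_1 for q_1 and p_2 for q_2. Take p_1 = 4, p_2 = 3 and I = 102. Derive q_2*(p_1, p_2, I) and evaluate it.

MRS = (q_2−15)/(q_1−4). Tangency with p_1/p_2 gives q_2−15 = (p_1/p_2)·(q_1−4).
After buying the subsistence bundle (4, 15), a share 0.5 of the remaining income goes to q_1: q_1* = 4 + 0.5·(I − 4p_1 − 15p_2)/p_1.
Discretionary income = 102 − 4·4 − 15·3 = 41; q_2* = 15 + 0.5·41/3 = 21.8333.

q_2* = 21.8333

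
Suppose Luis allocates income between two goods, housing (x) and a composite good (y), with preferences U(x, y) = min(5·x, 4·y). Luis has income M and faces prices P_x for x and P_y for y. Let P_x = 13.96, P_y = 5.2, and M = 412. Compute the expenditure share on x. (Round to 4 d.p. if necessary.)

With perfect complements, no substitution: consume in ratio x:y = 4:5.
Budget: P_x·x + P_y·(5/4)·x = M, so (4·P_x + 5·P_y)·x = 4·M.
Demand: x*(P_x,P_y,M) = 4·M/(4·P_x + 5·P_y), y* = 5·M/(4·P_x + 5·P_y).
Here 4·13.96 + 5·5.2 = 81.84, giving x* = 20.1369 and y* = 25.1711.
Expenditure on x: 13.96·20.1369 = 281.1105; share = 0.6823.

share on x = 0.6823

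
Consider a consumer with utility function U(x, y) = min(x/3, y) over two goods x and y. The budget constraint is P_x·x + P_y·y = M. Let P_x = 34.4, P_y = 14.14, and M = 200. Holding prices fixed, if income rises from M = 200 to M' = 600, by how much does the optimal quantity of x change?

Δx* = 10.2267

Here 3·34.4 + 14.14 = 117.34, giving x* = 5.1133.
At M' = 600: x* = 15.34. Change: 15.34 − 5.1133 = 10.2267.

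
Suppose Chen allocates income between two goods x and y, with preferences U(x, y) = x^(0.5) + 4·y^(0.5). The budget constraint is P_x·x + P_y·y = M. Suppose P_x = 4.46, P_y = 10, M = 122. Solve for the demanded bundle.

Numerically y/x = 3.182656, so x* = 122/(4.46 + 10·3.182656) = 3.3621 and y* = 3.182656·3.3621 = 10.7005.

x* = 3.3621, y* = 10.7005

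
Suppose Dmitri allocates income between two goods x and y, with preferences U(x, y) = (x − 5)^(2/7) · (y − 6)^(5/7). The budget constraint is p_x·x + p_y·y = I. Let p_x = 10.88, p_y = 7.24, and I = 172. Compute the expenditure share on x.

Let x' = x−5, y' = y−6. MRS = (2/5)·y'/x' = p_x/p_y.
Substituting into the budget: x* = 5 + 2/7·(I − 5·p_x − 6·p_y)/p_x, and y* = 6 + 5/7·(…)/p_y.
Discretionary income = 172 − 5·10.88 − 6·7.24 = 74.16; x* = 5 + 2/7·74.16/10.88 = 6.9475; y* = 6 + 5/7·74.16/7.24 = 13.3165.
Expenditure on x: 10.88·6.9475 = 75.5886; share = 0.4395.

share on x = 0.4395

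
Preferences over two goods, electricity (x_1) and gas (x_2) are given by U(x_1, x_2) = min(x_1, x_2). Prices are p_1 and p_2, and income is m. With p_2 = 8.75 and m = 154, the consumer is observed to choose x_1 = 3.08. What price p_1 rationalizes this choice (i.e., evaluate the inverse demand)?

With perfect complements, no substitution: consume in ratio x_1:x_2 = 1:1.
Budget: p_1·x_1 + p_2·x_1 = m, so (p_1 + p_2)·x_1 = m.
Demand: x_1*(p_1,p_2,m) = m/(p_1 + p_2), x_2* = m/(p_1 + p_2).
Set x_1* = 3.08 in the demand function and solve for p_1: p_1 = 41.25.

p_1 = 41.25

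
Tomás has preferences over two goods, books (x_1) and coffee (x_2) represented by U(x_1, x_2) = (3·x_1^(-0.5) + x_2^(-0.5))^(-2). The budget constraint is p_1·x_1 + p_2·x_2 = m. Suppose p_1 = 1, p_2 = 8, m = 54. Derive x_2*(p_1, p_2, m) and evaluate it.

x_2* = 3.3088

MU_x_1 ∝ 3·x_1^(-1.5), MU_x_2 ∝ x_2^(-1.5), so MRS = 3·(x_2/x_1)^(1.5) = p_1/p_2.
Solve for the ratio: x_2/x_1 = [(1/3)·p_1/p_2]^(2/3).
Substitute x_2 = (x_2/x_1)·x_1 into the budget: x_1* = m/(p_1 + p_2·(x_2/x_1)).
Numerically x_2/x_1 = 0.120187, so x_1* = 54/(1 + 8·0.120187) = 27.53 and x_2* = 0.120187·27.53 = 3.3088.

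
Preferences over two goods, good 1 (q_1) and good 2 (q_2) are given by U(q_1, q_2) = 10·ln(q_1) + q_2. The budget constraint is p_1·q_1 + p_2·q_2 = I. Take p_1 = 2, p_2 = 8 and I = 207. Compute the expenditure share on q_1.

share on q_1 = 0.3865

So q_1*(p_1,p_2) = 10·p_2/p_1, independent of income; and q_2* = (I − 10·p_2)/p_2.
At the given prices: q_1* = 10·8/2 = 40, and q_2* = 15.875.
Expenditure on q_1: 2·40 = 80; share = 0.3865.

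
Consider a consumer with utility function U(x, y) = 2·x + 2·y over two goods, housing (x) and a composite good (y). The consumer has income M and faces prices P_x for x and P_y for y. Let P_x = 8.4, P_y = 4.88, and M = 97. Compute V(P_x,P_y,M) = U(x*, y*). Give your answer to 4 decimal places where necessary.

V = 39.7541

Perfect substitutes: compare marginal utility per dollar. 2/P_x vs 2/P_y → 0.2381 vs 0.4098.
y gives more utility per dollar, so spend all income on y: y* = M/P_y, x* = 0.
Numerically: x* = 0, y* = 19.877.
Utility at the optimum: U(0, 19.877) = 39.7541.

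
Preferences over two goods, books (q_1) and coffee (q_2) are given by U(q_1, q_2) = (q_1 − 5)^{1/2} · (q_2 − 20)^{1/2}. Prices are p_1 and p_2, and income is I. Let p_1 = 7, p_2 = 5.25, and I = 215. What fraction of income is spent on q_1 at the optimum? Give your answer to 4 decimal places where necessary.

share on q_1 = 0.3372

MRS = (q_2−20)/(q_1−5). Tangency with p_1/p_2 gives q_2−20 = (p_1/p_2)·(q_1−5).
After buying the subsistence bundle (5, 20), a share 0.5 of the remaining income goes to q_1: q_1* = 5 + 0.5·(I − 5p_1 − 20p_2)/p_1.
Discretionary income = 215 − 5·7 − 20·5.25 = 75; q_1* = 5 + 0.5·75/7 = 10.3571; q_2* = 20 + 0.5·75/5.25 = 27.1429.
Expenditure on q_1: 7·10.3571 = 72.5; share = 0.3372.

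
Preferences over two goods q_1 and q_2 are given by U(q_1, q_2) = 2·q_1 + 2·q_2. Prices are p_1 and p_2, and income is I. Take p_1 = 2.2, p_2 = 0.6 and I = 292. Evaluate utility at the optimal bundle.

V = 973.3333

Linear utility — the consumer picks whichever good has higher MU/price: 2/2.2 = 0.9091 vs 2/0.6 = 3.3333.
q_2 gives more utility per dollar, so spend all income on q_2: q_2* = I/p_2, q_1* = 0.
Numerically: q_1* = 0, q_2* = 486.6667.
Utility at the optimum: U(0, 486.6667) = 973.3333.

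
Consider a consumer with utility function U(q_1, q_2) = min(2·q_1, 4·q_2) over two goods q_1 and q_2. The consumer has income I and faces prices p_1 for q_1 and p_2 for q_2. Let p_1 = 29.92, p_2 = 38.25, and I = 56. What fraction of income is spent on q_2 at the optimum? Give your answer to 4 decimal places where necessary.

Leontief preferences: the optimum is at the kink where q_1/4 = q_2/2, i.e. q_2 = (1/2)·q_1.
Budget: p_1·q_1 + p_2·(1/2)·q_1 = I, so (4·p_1 + 2·p_2)·q_1 = 4·I.
Demand: q_1*(p_1,p_2,I) = 4·I/(4·p_1 + 2·p_2), q_2* = 2·I/(4·p_1 + 2·p_2).
Here 4·29.92 + 2·38.25 = 196.18, giving q_1* = 1.1418 and q_2* = 0.5709.
Expenditure on q_2: 38.25·0.5709 = 21.8371; share = 0.3899.

share on q_2 = 0.3899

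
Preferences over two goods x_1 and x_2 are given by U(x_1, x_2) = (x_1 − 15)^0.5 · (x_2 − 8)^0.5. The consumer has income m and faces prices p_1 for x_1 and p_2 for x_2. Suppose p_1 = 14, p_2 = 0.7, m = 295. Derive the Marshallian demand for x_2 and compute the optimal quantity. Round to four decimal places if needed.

x_2* = 64.7143

After buying the subsistence bundle (15, 8), a share 0.5 of the remaining income goes to x_1: x_1* = 15 + 0.5·(m − 15p_1 − 8p_2)/p_1.
Discretionary income = 295 − 15·14 − 8·0.7 = 79.4; x_2* = 8 + 0.5·79.4/0.7 = 64.7143.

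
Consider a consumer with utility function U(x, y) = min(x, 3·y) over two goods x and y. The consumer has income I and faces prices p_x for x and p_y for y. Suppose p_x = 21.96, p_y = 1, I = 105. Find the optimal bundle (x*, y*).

Leontief preferences: the optimum is at the kink where x/3 = y/1, i.e. y = (1/3)·x.
Budget: p_x·x + p_y·(1/3)·x = I, so (3·p_x + p_y)·x = 3·I.
Demand: x*(p_x,p_y,I) = 3·I/(3·p_x + p_y), y* = I/(3·p_x + p_y).
Here 3·21.96 + 1 = 66.88, giving x* = 4.7099 and y* = 1.57.

x* = 4.7099, y* = 1.57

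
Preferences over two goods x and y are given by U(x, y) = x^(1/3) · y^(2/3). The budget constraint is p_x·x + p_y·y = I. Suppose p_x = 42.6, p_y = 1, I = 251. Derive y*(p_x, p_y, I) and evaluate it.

y* = 167.3333

The MRS is (1/2)·y/x. Set MRS = p_x/p_y.
So 1/3·p_y·y = 2/3·p_x·x; combined with the budget, a share 1/3 of income goes to x.
Demand: x*(p_x,p_y,I) = 1/3·I/p_x and y* = 2/3·I/p_y.
At p_x=42.6, p_y=1, I=251: y* = 2/3·251/1 = 167.3333.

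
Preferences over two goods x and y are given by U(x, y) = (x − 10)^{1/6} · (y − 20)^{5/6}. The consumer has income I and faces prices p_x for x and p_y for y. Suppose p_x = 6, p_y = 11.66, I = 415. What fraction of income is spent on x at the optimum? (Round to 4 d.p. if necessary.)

share on x = 0.1935

MRS = (1/5)·(y−20)/(x−10). Tangency with p_x/p_y gives y−20 = 5·(p_x/p_y)·(x−10).
Substituting into the budget: x* = 10 + 1/6·(I − 10·p_x − 20·p_y)/p_x, and y* = 20 + 5/6·(…)/p_y.
Discretionary income = 415 − 10·6 − 20·11.66 = 121.8; x* = 10 + 1/6·121.8/6 = 13.3833; y* = 20 + 5/6·121.8/11.66 = 28.705.
Expenditure on x: 6·13.3833 = 80.3; share = 0.1935.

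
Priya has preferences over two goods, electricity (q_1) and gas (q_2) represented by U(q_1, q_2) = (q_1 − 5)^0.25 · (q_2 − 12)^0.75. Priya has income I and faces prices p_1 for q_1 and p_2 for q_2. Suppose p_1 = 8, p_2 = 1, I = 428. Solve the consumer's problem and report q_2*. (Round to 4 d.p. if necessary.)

This is Cobb-Douglas in (q_1−5, q_2−12): tangency gives 0.25·p_2·(q_2−12) = 0.75·p_1·(q_1−5).
Substituting into the budget: q_1* = 5 + 0.25·(I − 5·p_1 − 12·p_2)/p_1, and q_2* = 12 + 0.75·(…)/p_2.
Discretionary income = 428 − 5·8 − 12·1 = 376; q_2* = 12 + 0.75·376/1 = 294.

q_2* = 294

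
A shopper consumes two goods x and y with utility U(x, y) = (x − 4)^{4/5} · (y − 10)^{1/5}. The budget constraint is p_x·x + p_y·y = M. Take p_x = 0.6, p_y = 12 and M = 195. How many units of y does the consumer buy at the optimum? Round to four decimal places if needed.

y* = 11.21

MRS = 4·(y−10)/(x−4). Tangency with p_x/p_y gives y−10 = (1/4)·(p_x/p_y)·(x−4).
Substituting into the budget: x* = 4 + 0.8·(M − 4·p_x − 10·p_y)/p_x, and y* = 10 + 0.2·(…)/p_y.
Discretionary income = 195 − 4·0.6 − 10·12 = 72.6; y* = 10 + 0.2·72.6/12 = 11.21.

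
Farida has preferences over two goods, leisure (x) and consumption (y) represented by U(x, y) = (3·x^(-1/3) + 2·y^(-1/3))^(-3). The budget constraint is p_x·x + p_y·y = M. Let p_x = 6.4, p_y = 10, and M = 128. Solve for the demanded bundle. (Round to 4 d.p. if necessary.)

MU_x ∝ 3·x^(-4/3), MU_y ∝ 2·y^(-4/3), so MRS = (3/2)·(y/x)^(4/3) = p_x/p_y.
Hence y/x = ((2/3)·p_x/p_y)^(1/(4/3)), i.e. raised to the 0.75 power.
Substitute y = (y/x)·x into the budget: x* = M/(p_x + p_y·(y/x)).
Numerically y/x = 0.527918, so x* = 128/(6.4 + 10·0.527918) = 10.9597 and y* = 0.527918·10.9597 = 5.7858.

x* = 10.9597, y* = 5.7858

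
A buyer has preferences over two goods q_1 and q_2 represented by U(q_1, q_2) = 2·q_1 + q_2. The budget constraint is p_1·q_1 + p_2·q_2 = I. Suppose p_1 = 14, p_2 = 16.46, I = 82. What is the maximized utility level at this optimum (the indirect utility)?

V = 11.7143

Linear utility — the consumer picks whichever good has higher MU/price: 2/14 = 0.1429 vs 1/16.46 = 0.0608.
q_1 gives more utility per dollar, so spend all income on q_1: q_1* = I/p_1, q_2* = 0.
Numerically: q_1* = 5.8571, q_2* = 0.
Utility at the optimum: U(5.8571, 0) = 11.7143.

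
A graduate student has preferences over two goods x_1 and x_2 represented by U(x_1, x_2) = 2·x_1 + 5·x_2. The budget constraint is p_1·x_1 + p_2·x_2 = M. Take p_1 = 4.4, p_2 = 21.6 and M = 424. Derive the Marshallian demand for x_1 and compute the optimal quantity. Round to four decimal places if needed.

Perfect substitutes: compare marginal utility per dollar. 2/p_1 vs 5/p_2 → 0.4545 vs 0.2315.
x_1 gives more utility per dollar, so spend all income on x_1: x_1* = M/p_1, x_2* = 0.
Numerically: x_1* = 96.3636, x_2* = 0.

x_1* = 96.3636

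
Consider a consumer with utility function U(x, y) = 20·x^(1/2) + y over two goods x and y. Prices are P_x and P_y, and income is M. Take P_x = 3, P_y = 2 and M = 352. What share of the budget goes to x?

share on x = 0.3788

MU_x = 10/√x, MU_y = 1. Tangency: 10/√x = P_x/P_y.
Thus x* = (10·P_y/P_x)² — independent of M — with the rest of income spent on y.
Plugging in: x* = (10·2/3)² = 44.4444, y* = 109.3333.
Expenditure on x: 3·44.4444 = 133.3333; share = 0.3788.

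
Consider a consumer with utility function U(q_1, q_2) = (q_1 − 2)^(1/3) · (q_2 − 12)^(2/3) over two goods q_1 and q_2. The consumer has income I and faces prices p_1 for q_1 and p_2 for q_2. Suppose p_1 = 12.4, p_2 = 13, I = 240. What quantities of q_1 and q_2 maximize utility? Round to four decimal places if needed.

MRS = (1/2)·(q_2−12)/(q_1−2). Tangency with p_1/p_2 gives q_2−12 = 2·(p_1/p_2)·(q_1−2).
Substituting into the budget: q_1* = 2 + 1/3·(I − 2·p_1 − 12·p_2)/p_1, and q_2* = 12 + 2/3·(…)/p_2.
Discretionary income = 240 − 2·12.4 − 12·13 = 59.2; q_1* = 2 + 1/3·59.2/12.4 = 3.5914; q_2* = 12 + 2/3·59.2/13 = 15.0359.

q_1* = 3.5914, q_2* = 15.0359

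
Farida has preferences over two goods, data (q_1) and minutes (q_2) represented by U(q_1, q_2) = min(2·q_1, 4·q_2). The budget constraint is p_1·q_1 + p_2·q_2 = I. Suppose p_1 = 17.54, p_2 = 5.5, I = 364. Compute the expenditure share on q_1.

share on q_1 = 0.8645

Leontief preferences: the optimum is at the kink where q_1/4 = q_2/2, i.e. q_2 = (1/2)·q_1.
Budget: p_1·q_1 + p_2·(1/2)·q_1 = I, so (4·p_1 + 2·p_2)·q_1 = 4·I.
Demand: q_1*(p_1,p_2,I) = 4·I/(4·p_1 + 2·p_2), q_2* = 2·I/(4·p_1 + 2·p_2).
Here 4·17.54 + 2·5.5 = 81.16, giving q_1* = 17.9399 and q_2* = 8.9699.
Expenditure on q_1: 17.54·17.9399 = 314.6654; share = 0.8645.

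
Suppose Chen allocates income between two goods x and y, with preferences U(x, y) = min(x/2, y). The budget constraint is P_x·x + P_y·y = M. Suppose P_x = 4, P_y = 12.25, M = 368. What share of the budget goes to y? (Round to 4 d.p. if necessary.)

With perfect complements, no substitution: consume in ratio x:y = 2:1.
Budget: P_x·x + P_y·(1/2)·x = M, so (2·P_x + P_y)·x = 2·M.
Demand: x*(P_x,P_y,M) = 2·M/(2·P_x + P_y), y* = M/(2·P_x + P_y).
Here 2·4 + 12.25 = 20.25, giving x* = 36.3457 and y* = 18.1728.
Expenditure on y: 12.25·18.1728 = 222.6173; share = 0.6049.

share on y = 0.6049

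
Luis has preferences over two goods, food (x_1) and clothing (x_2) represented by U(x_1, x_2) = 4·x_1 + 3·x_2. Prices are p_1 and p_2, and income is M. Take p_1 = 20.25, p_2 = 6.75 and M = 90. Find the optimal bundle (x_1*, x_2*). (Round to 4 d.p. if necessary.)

x_1* = 0, x_2* = 13.3333

Linear utility — the consumer picks whichever good has higher MU/price: 4/20.25 = 0.1975 vs 3/6.75 = 0.4444.
x_2 gives more utility per dollar, so spend all income on x_2: x_2* = M/p_2, x_1* = 0.
Numerically: x_1* = 0, x_2* = 13.3333.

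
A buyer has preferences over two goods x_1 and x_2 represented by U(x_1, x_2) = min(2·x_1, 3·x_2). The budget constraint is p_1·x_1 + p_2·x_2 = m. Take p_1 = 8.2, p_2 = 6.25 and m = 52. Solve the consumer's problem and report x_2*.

x_2* = 2.8032

With perfect complements, no substitution: consume in ratio x_1:x_2 = 3:2.
Budget: p_1·x_1 + p_2·(2/3)·x_1 = m, so (3·p_1 + 2·p_2)·x_1 = 3·m.
Demand: x_1*(p_1,p_2,m) = 3·m/(3·p_1 + 2·p_2), x_2* = 2·m/(3·p_1 + 2·p_2).
Here 3·8.2 + 2·6.25 = 37.1, giving x_2* = 2.8032.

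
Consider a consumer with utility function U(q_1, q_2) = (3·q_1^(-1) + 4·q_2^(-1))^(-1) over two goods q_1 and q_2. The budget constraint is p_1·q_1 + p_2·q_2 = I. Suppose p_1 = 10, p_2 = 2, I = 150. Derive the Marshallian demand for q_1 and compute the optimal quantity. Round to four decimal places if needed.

MRS = MU_q_1/MU_q_2 = (3/4)·(q_2/q_1)^(2). Set equal to p_1/p_2.
Hence q_2/q_1 = ((4/3)·p_1/p_2)^(1/(2)), i.e. raised to the 0.5 power.
Substitute q_2 = (q_2/q_1)·q_1 into the budget: q_1* = I/(p_1 + p_2·(q_2/q_1)).
Numerically q_2/q_1 = 2.581989, so q_1* = 150/(10 + 2·2.581989) = 9.8919.

q_1* = 9.8919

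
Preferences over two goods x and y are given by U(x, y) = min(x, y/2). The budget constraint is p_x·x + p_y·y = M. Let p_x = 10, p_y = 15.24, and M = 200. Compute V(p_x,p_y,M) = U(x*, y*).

Leontief preferences: the optimum is at the kink where x/1 = y/2, i.e. y = 2·x.
Budget: p_x·x + p_y·2·x = M, so (p_x + 2·p_y)·x = M.
Demand: x*(p_x,p_y,M) = M/(p_x + 2·p_y), y* = 2·M/(p_x + 2·p_y).
Here 10 + 2·15.24 = 40.48, giving x* = 4.9407 and y* = 9.8814.
Utility at the optimum: U(4.9407, 9.8814) = 4.9407.

V = 4.9407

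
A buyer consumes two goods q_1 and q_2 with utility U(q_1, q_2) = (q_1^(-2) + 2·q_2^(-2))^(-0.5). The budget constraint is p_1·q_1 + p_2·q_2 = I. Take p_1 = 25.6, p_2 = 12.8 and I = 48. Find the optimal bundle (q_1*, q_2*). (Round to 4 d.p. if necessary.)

From the CES first-order condition, (1/2)·(q_2/q_1)^(3) = p_1/p_2.
Hence q_2/q_1 = (2·p_1/p_2)^(1/(3)), i.e. raised to the 1/3 power.
Substitute q_2 = (q_2/q_1)·q_1 into the budget: q_1* = I/(p_1 + p_2·(q_2/q_1)).
Numerically q_2/q_1 = 1.587401, so q_1* = 48/(25.6 + 12.8·1.587401) = 1.0453 and q_2* = 1.587401·1.0453 = 1.6594.

q_1* = 1.0453, q_2* = 1.6594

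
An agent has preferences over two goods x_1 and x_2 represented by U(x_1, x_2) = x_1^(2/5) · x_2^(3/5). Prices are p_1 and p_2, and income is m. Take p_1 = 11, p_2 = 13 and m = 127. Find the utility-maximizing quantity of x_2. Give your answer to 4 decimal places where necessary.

x_2* = 5.8615

Tangency: MRS = (2/3)·x_2/x_1 = p_1/p_2.
So 0.4·p_2·x_2 = 0.6·p_1·x_1; combined with the budget, a share 0.4 of income goes to x_1.
Demand: x_1*(p_1,p_2,m) = 0.4·m/p_1 and x_2* = 0.6·m/p_2.
At p_1=11, p_2=13, m=127: x_2* = 0.6·127/13 = 5.8615.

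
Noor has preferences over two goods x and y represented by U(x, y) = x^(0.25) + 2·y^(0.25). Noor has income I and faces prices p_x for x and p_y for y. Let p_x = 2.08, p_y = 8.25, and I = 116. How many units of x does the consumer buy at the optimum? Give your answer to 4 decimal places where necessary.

MU_x ∝ x^(-0.75), MU_y ∝ 2·y^(-0.75), so MRS = (1/2)·(y/x)^(0.75) = p_x/p_y.
Hence y/x = (2·p_x/p_y)^(1/(0.75)), i.e. raised to the 4/3 power.
With the ratio pinned down, the budget gives x* = I/(p_x + p_y·(y/x)) and y* = (y/x)·x*.
Numerically y/x = 0.401346, so x* = 116/(2.08 + 8.25·0.401346) = 21.5169.

x* = 21.5169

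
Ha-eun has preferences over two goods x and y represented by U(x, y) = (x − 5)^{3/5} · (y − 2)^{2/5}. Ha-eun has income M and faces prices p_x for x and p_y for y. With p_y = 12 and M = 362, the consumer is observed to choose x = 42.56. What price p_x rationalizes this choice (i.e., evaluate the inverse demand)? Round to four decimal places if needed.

Let x' = x−5, y' = y−2. MRS = (3/2)·y'/x' = p_x/p_y.
After buying the subsistence bundle (5, 2), a share 0.6 of the remaining income goes to x: x* = 5 + 0.6·(M − 5p_x − 2p_y)/p_x.
Set x* = 42.56 in the demand function and solve for p_x: p_x = 5.

p_x = 5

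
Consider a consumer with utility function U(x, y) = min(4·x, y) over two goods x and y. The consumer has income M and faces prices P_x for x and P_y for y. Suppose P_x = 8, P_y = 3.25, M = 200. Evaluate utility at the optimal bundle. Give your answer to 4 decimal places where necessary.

Leontief preferences: the optimum is at the kink where x/1 = y/4, i.e. y = 4·x.
Budget: P_x·x + P_y·4·x = M, so (P_x + 4·P_y)·x = M.
Demand: x*(P_x,P_y,M) = M/(P_x + 4·P_y), y* = 4·M/(P_x + 4·P_y).
Here 8 + 4·3.25 = 21, giving x* = 9.5238 and y* = 38.0952.
Utility at the optimum: U(9.5238, 38.0952) = 38.0952.

V = 38.0952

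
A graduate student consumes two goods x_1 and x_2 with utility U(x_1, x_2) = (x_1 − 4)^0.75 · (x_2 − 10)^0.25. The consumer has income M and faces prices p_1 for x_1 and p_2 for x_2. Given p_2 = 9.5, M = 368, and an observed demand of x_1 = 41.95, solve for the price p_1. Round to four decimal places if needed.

p_1 = 5

Let x_1' = x_1−4, x_2' = x_2−10. MRS = 3·x_2'/x_1' = p_1/p_2.
Substituting into the budget: x_1* = 4 + 0.75·(M − 4·p_1 − 10·p_2)/p_1, and x_2* = 10 + 0.25·(…)/p_2.
Set x_1* = 41.95 in the demand function and solve for p_1: p_1 = 5.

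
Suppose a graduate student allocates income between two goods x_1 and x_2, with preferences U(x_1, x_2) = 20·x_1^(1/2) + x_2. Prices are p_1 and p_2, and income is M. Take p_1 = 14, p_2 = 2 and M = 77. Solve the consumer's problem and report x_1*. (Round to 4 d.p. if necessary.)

MU_x_1 = 10/√x_1, MU_x_2 = 1. Tangency: 10/√x_1 = p_1/p_2.
Solve: √x_1 = 10·p_2/p_1, so x_1*(p_1,p_2) = (10·p_2/p_1)², and x_2* = (M − p_1·x_1*)/p_2.
Plugging in: x_1* = (10·2/14)² = 2.0408.

x_1* = 2.0408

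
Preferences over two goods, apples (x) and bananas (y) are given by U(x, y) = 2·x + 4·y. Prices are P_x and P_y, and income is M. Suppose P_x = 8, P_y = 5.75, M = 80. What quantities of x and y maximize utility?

x* = 0, y* = 13.913

Linear utility — the consumer picks whichever good has higher MU/price: 2/8 = 0.25 vs 4/5.75 = 0.6957.
y gives more utility per dollar, so spend all income on y: y* = M/P_y, x* = 0.
Numerically: x* = 0, y* = 13.913.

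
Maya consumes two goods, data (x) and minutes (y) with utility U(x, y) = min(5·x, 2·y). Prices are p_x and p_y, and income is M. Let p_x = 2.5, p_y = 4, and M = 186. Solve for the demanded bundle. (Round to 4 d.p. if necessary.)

x* = 14.88, y* = 37.2

Demand: x*(p_x,p_y,M) = 2·M/(2·p_x + 5·p_y), y* = 5·M/(2·p_x + 5·p_y).
Here 2·2.5 + 5·4 = 25, giving x* = 14.88 and y* = 37.2.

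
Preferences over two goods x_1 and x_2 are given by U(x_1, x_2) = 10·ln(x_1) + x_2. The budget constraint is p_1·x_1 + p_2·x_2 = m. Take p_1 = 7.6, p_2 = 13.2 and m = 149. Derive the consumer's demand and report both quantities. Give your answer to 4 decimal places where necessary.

x_1* = 17.3684, x_2* = 1.2879

Set MRS = p_1/p_2: (10/x_1)/1 = p_1/p_2.
So x_1*(p_1,p_2) = 10·p_2/p_1, independent of income; and x_2* = (m − 10·p_2)/p_2.
At the given prices: x_1* = 10·13.2/7.6 = 17.3684, and x_2* = 1.2879.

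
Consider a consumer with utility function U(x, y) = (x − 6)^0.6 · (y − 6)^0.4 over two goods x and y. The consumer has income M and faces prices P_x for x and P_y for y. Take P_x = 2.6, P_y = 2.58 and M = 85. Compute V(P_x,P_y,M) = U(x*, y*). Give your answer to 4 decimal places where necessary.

Let x' = x−6, y' = y−6. MRS = (3/2)·y'/x' = P_x/P_y.
After buying the subsistence bundle (6, 6), a share 0.6 of the remaining income goes to x: x* = 6 + 0.6·(M − 6P_x − 6P_y)/P_x.
Discretionary income = 85 − 6·2.6 − 6·2.58 = 53.92; x* = 6 + 0.6·53.92/2.6 = 18.4431; y* = 6 + 0.4·53.92/2.58 = 14.3597.
Utility at the optimum: U(18.4431, 14.3597) = 10.6129.

V = 10.6129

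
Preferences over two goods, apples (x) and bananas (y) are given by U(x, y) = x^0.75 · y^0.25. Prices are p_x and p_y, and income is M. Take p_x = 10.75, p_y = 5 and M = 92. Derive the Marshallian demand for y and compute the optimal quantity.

MU_x/MU_y = (0.75·y)/(0.25·x); tangency sets this equal to p_x/p_y.
Rearranging, p_y·y = (1/3)·p_x·x. Substituting into the budget gives p_x·x·(1 + (1/3)) = M.
Demand: x*(p_x,p_y,M) = 0.75·M/p_x and y* = 0.25·M/p_y.
At p_x=10.75, p_y=5, M=92: y* = 0.25·92/5 = 4.6.

y* = 4.6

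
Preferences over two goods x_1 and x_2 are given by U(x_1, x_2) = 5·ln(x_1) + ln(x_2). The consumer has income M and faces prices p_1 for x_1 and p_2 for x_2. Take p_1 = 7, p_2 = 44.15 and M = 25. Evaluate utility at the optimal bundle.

V = 3.0927

MU_x_1/MU_x_2 = (5·x_2)/(x_1); tangency sets this equal to p_1/p_2.
Rearranging, p_2·x_2 = (1/5)·p_1·x_1. Substituting into the budget gives p_1·x_1·(1 + (1/5)) = M.
Demand: x_1*(p_1,p_2,M) = 5/6·M/p_1 and x_2* = 1/6·M/p_2.
At p_1=7, p_2=44.15, M=25: x_1* = 5/6·25/7 = 2.9762, x_2* = 0.0944.
Utility at the optimum: U(2.9762, 0.0944) = 3.0927.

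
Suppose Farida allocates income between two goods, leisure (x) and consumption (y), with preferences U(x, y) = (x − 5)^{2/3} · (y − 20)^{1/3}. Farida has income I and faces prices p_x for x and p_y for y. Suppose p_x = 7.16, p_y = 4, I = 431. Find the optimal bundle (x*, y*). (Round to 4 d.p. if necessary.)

x* = 34.3482, y* = 46.2667

MRS = 2·(y−20)/(x−5). Tangency with p_x/p_y gives y−20 = (1/2)·(p_x/p_y)·(x−5).
After buying the subsistence bundle (5, 20), a share 2/3 of the remaining income goes to x: x* = 5 + 2/3·(I − 5p_x − 20p_y)/p_x.
Discretionary income = 431 − 5·7.16 − 20·4 = 315.2; x* = 5 + 2/3·315.2/7.16 = 34.3482; y* = 20 + 1/3·315.2/4 = 46.2667.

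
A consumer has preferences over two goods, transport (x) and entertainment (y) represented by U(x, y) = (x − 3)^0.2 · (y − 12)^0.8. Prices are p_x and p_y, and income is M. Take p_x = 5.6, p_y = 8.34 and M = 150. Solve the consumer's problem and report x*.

Discretionary income = 150 − 3·5.6 − 12·8.34 = 33.12; x* = 3 + 0.2·33.12/5.6 = 4.1829.

x* = 4.1829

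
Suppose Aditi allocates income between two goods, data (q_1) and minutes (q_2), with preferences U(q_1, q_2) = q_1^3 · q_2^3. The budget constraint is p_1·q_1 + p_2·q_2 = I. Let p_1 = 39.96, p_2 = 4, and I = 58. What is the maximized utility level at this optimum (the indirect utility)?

MU_q_1/MU_q_2 = (3·q_2)/(3·q_1); tangency sets this equal to p_1/p_2.
Rearranging, p_2·q_2 = p_1·q_1. Substituting into the budget gives p_1·q_1·(1 + 1) = I.
Demand: q_1*(p_1,p_2,I) = 0.5·I/p_1 and q_2* = 0.5·I/p_2.
At p_1=39.96, p_2=4, I=58: q_1* = 0.5·58/39.96 = 0.7257, q_2* = 7.25.
Utility at the optimum: U(0.7257, 7.25) = 145.6571.

V = 145.6571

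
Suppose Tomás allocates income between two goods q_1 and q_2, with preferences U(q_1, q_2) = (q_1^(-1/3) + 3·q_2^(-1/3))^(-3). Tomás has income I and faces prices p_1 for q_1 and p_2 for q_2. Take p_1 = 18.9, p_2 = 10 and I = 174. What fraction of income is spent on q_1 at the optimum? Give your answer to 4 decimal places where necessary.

MRS = MU_q_1/MU_q_2 = (1/3)·(q_2/q_1)^(4/3). Set equal to p_1/p_2.
Solve for the ratio: q_2/q_1 = [3·p_1/p_2]^(0.75).
Substitute q_2 = (q_2/q_1)·q_1 into the budget: q_1* = I/(p_1 + p_2·(q_2/q_1)).
Numerically q_2/q_1 = 3.674407, so q_1* = 174/(18.9 + 10·3.674407) = 3.127 and q_2* = 3.674407·3.127 = 11.4899.
Expenditure on q_1: 18.9·3.127 = 59.1006; share = 0.3397.

share on q_1 = 0.3397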